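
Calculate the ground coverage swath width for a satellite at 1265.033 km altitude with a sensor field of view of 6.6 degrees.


FOV = 6.6 deg = 0.1151917 rad
swath = 2 * alt * tan(FOV/2) = 2 * 1265.033 * tan(0.05759587)
swath = 2 * 1265.033 * 0.05765964
swath = 145.8827 km

145.8827 km


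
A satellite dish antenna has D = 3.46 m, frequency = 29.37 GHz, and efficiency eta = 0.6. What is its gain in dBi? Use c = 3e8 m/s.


lambda = c/f = 3e8 / 2.937e+10 = 0.0102145 m
G = eta*(pi*D/lambda)^2 = 0.6*(pi*3.46/0.0102145)^2
G = 679467.3254 (linear)
G = 10*log10(679467.3254) = 58.3217 dBi

58.3217 dBi


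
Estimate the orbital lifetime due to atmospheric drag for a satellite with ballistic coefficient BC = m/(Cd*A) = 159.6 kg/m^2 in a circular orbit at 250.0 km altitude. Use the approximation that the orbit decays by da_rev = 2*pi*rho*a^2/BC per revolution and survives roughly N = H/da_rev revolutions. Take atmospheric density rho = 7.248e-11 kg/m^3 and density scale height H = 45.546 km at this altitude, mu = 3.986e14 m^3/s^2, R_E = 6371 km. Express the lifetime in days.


a = R_E + alt = 6621.0000 km = 6.621e+06 m
da_rev = 2*pi*rho*a^2/BC = 2*pi*7.248e-11*(6.621e+06)^2/159.6 = 125.087048 m per revolution
N = H/da_rev = 45546.0000 m / 125.087048 m = 364.1144 revolutions
P = 2*pi*sqrt(a^3/mu) = 5361.6271 s
lifetime = N*P = 364.1144 * 5361.6271 = 1.9522458e+06 s = 22.5954 days

22.5954 days


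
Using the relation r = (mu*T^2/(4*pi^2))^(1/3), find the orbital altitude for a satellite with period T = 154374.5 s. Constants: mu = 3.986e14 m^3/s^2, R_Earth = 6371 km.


T = 154374.5 s
r = (mu*T^2/(4*pi^2))^(1/3) = (3.986e14 * 154374.5^2 / (4*pi^2))^(1/3)
r = 6.2197973e+07 m = 62197.9726 km
alt = r - R_E = 62197.9726 - 6371 = 55826.9726 km

55826.9726 km


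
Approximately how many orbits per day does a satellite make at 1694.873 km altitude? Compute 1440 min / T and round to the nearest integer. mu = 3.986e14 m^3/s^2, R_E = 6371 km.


r = 8.065873e+06 m
T = 2*pi*sqrt(r^3/mu) = 7209.2202 s = 120.1537 min
revs/day = 1440 / 120.1537 = 11.9847
Rounded: 12 revolutions per day

12 revolutions per day


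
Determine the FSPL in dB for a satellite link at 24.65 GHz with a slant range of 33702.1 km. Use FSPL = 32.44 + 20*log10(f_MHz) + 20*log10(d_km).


f = 24.65 GHz = 24650.0000 MHz
d = 33702.1 km
FSPL = 32.44 + 20*log10(24650.0000) + 20*log10(33702.1)
FSPL = 32.44 + 87.8363 + 90.5531
FSPL = 210.8295 dB

210.8295 dB


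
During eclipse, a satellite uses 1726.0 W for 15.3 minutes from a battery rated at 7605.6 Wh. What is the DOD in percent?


E_used = P * t / 60 = 1726.0 * 15.3 / 60 = 440.1300 Wh
DOD = E_used / E_total * 100 = 440.1300 / 7605.6 * 100
DOD = 5.7869 %

5.7869 %


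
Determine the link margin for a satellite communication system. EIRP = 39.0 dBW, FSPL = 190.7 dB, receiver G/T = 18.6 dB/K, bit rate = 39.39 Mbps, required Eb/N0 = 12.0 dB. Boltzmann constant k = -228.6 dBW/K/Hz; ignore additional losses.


C/N0 = EIRP - FSPL + G/T - k = 39.0 - 190.7 + 18.6 - (-228.6)
C/N0 = 95.5000 dB-Hz
R_b = 39.39 Mbps = 3.939e+07 bps -> 10*log10(R_b) = 75.9539 dB-Hz
Eb/N0 = C/N0 - 10*log10(R_b) = 95.5000 - 75.9539 = 19.5461 dB
Margin = Eb/N0 - Eb/N0_req = 19.5461 - 12.0 = 7.5461 dB (link closes)

7.5461 dB


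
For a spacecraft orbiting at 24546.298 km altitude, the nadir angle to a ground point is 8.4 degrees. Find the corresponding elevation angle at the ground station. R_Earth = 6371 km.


r = R_E + alt = 30917.2980 km
Law of sines in the satellite / Earth-center / ground-point triangle:
  sin(nadir)/R_E = sin(90 + el)/r  =>  cos(el) = (r/R_E)*sin(nadir)
cos(el) = (30917.2980 / 6371.0000) * sin(8.4 deg) = 0.7089142
el = arccos(0.7089142) = 44.8534 deg
(Earth-central angle = 90 - nadir - el = 36.7466 deg)

44.8534 degrees


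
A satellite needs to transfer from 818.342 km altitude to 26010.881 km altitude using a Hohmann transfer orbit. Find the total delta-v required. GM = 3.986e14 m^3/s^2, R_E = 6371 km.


r1 = 7189.3420 km = 7.189342e+06 m
r2 = 32381.8810 km = 3.2381881e+07 m
dv1 = sqrt(mu/r1)*(sqrt(2*r2/(r1+r2)) - 1) = 2079.7583 m/s
dv2 = sqrt(mu/r2)*(1 - sqrt(2*r1/(r1+r2))) = 1393.5804 m/s
total dv = |dv1| + |dv2| = 2079.7583 + 1393.5804 = 3473.3387 m/s = 3.4733 km/s

3.4733 km/s


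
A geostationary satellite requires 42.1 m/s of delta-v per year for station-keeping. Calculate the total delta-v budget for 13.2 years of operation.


dV = rate * years = 42.1 * 13.2
dV = 555.7200 m/s

555.7200 m/s


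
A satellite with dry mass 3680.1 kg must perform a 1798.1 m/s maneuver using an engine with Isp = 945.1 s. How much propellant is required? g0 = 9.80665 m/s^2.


ve = Isp * g0 = 945.1 * 9.80665 = 9268.264915 m/s
mass ratio = exp(dv/ve) = exp(1798.1/9268.264915) = 1.21410370
m_prop = m_dry * (mr - 1) = 3680.1 * (1.21410370 - 1)
m_prop = 787.9230 kg

787.9230 kg


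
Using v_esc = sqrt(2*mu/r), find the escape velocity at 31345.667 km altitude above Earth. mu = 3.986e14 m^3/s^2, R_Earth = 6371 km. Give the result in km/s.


r = 6371.0 + 31345.667 = 37716.6670 km = 3.7716667e+07 m
v_esc = sqrt(2*mu/r) = sqrt(2*3.986e14 / 3.7716667e+07)
v_esc = 4597.4498 m/s = 4.5974 km/s

4.5974 km/s


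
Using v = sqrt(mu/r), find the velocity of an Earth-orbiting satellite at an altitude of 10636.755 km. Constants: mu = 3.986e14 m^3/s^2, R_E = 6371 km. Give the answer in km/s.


r = R_E + alt = 6371.0 + 10636.755 = 17007.7550 km = 1.7007755e+07 m
v = sqrt(mu/r) = sqrt(3.986e14 / 1.7007755e+07) = 4841.1122 m/s = 4.8411 km/s

4.8411 km/s


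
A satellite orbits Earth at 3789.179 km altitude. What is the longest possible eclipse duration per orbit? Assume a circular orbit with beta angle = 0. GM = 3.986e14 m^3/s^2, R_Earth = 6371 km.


r = 10160.1790 km
T = 169.8682 min
Eclipse fraction = arcsin(R_E/r)/pi = arcsin(6371.0000/10160.1790)/pi
= arcsin(0.6270559)/pi = 0.2157402
Eclipse duration = 0.2157402 * 169.8682 = 36.6474 min

36.6474 minutes


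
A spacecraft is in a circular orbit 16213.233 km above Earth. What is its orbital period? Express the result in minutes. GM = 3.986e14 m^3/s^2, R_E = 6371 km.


r = 22584.2330 km = 2.2584233e+07 m
T = 2*pi*sqrt(r^3/mu) = 2*pi*sqrt(1.1519033e+22 / 3.986e14)
T = 33776.8574 s = 562.9476 min

562.9476 minutes


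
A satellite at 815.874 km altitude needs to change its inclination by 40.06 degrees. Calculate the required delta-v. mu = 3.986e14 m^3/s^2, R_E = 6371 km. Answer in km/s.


r = 7186.8740 km = 7.186874e+06 m
V = sqrt(mu/r) = 7447.2963 m/s
di = 40.06 deg = 0.6991789 rad
dV = 2*V*sin(di/2) = 2*7447.2963*sin(0.3495894)
dV = 5101.5784 m/s = 5.1016 km/s

5.1016 km/s


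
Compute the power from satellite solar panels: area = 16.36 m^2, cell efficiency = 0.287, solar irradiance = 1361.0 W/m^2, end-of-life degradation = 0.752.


P = area * eta * S * degradation
P = 16.36 * 0.287 * 1361.0 * 0.752
P = 4805.5286 W

4805.5286 W


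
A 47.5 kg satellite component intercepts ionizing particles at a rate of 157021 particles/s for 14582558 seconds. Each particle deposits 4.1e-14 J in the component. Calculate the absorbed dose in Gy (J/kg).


Total energy deposited = rate * time * E_per
  = 157021 * 14582558 * 4.1e-14 = 0.09388048 J
Dose = E_total / mass = 0.09388048 / 47.5
Dose = 0.001976431 Gy

0.0020 Gy


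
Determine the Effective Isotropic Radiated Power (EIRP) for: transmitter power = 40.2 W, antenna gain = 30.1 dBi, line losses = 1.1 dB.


Pt = 40.2 W = 16.0423 dBW
EIRP = Pt_dBW + Gt - losses = 16.0423 + 30.1 - 1.1 = 45.0423 dBW

45.0423 dBW


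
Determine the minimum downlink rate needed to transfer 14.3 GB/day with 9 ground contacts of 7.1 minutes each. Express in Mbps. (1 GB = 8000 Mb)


total contact time = 9 * 7.1 * 60 = 3834.0000 s
data = 14.3 GB = 114400.0000 Mb
rate = 114400.0000 / 3834.0000 = 29.8383 Mbps

29.8383 Mbps


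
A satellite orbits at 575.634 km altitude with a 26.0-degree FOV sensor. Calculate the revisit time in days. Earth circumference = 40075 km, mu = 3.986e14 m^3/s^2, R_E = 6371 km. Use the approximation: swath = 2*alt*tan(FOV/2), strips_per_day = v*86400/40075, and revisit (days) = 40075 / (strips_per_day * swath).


swath = 2*575.634*tan(0.2268928) = 265.7912 km
v = sqrt(mu/r) = 7574.9791 m/s = 7.5750 km/s
strips/day = v*86400/40075 = 7.5750*86400/40075 = 16.3313
coverage/day = strips * swath = 16.3313 * 265.7912 = 4340.7241 km
revisit = 40075 / 4340.7241 = 9.2323 days

9.2323 days


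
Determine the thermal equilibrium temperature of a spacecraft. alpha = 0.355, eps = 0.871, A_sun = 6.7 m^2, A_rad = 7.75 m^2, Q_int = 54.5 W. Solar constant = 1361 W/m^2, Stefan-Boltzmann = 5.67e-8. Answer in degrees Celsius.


Numerator = alpha*S*A_sun + Q_int = 0.355*1361*6.7 + 54.5 = 3291.6385 W
Denominator = eps*sigma*A_rad = 0.871*5.67e-8*7.75 = 3.8273918e-07 W/K^4
T^4 = 8.6002132e+09 K^4
T = 304.5281 K = 31.3781 C

31.3781 degrees Celsius


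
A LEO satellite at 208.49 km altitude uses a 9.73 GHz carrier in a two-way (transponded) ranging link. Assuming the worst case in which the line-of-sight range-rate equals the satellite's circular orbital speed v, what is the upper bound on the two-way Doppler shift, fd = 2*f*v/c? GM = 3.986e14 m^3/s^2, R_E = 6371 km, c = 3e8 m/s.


r = 6.57949e+06 m
v = sqrt(mu/r) = 7783.4570 m/s (worst-case radial velocity)
f = 9.73 GHz = 9.73e+09 Hz
fd = 2*f*v/c = 2*9.73e+09*7783.4570/3.0e+08
fd = 504886.9120 Hz

504886.9120 Hz


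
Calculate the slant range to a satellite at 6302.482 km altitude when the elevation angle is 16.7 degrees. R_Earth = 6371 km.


h = 6302.482 km, el = 16.7 deg
d = -R_E*sin(el) + sqrt((R_E*sin(el))^2 + 2*R_E*h + h^2)
d = -6371.0000*sin(0.29147) + sqrt((6371.0000*0.2873605)^2 + 2*6371.0000*6302.482 + 6302.482^2)
d = 9276.8468 km

9276.8468 km


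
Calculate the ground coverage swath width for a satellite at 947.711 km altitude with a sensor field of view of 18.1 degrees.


FOV = 18.1 deg = 0.3159046 rad
swath = 2 * alt * tan(FOV/2) = 2 * 947.711 * tan(0.1579523)
swath = 2 * 947.711 * 0.1592791
swath = 301.9011 km

301.9011 km


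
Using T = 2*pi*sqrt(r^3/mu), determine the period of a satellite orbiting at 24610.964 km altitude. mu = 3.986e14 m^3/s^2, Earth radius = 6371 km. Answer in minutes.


r = 30981.9640 km = 3.0981964e+07 m
T = 2*pi*sqrt(r^3/mu) = 2*pi*sqrt(2.9739032e+22 / 3.986e14)
T = 54271.8516 s = 904.5309 min

904.5309 minutes


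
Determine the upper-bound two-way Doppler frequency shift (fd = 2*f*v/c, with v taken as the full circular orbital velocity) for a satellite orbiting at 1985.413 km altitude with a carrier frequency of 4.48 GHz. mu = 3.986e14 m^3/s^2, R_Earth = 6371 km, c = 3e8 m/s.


r = 8.356413e+06 m
v = sqrt(mu/r) = 6906.5109 m/s (worst-case radial velocity)
f = 4.48 GHz = 4.48e+09 Hz
fd = 2*f*v/c = 2*4.48e+09*6906.5109/3.0e+08
fd = 206274.4577 Hz

206274.4577 Hz


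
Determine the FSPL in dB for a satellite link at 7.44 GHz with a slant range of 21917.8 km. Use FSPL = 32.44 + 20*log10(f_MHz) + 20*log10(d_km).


f = 7.44 GHz = 7440.0000 MHz
d = 21917.8 km
FSPL = 32.44 + 20*log10(7440.0000) + 20*log10(21917.8)
FSPL = 32.44 + 77.4315 + 86.8159
FSPL = 196.6874 dB

196.6874 dB


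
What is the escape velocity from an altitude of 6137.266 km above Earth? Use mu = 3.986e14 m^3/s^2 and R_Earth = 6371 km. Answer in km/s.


r = 6371.0 + 6137.266 = 12508.2660 km = 1.2508266e+07 m
v_esc = sqrt(2*mu/r) = sqrt(2*3.986e14 / 1.2508266e+07)
v_esc = 7983.3486 m/s = 7.9833 km/s

7.9833 km/s


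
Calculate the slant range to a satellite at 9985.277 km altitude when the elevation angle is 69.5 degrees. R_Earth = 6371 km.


h = 9985.277 km, el = 69.5 deg
d = -R_E*sin(el) + sqrt((R_E*sin(el))^2 + 2*R_E*h + h^2)
d = -6371.0000*sin(1.2130) + sqrt((6371.0000*0.9366722)^2 + 2*6371.0000*9985.277 + 9985.277^2)
d = 10235.8461 km

10235.8461 km


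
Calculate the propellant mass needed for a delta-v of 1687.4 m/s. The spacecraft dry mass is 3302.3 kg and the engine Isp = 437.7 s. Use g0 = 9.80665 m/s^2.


ve = Isp * g0 = 437.7 * 9.80665 = 4292.370705 m/s
mass ratio = exp(dv/ve) = exp(1687.4/4292.370705) = 1.48159038
m_prop = m_dry * (mr - 1) = 3302.3 * (1.48159038 - 1)
m_prop = 1590.3559 kg

1590.3559 kg


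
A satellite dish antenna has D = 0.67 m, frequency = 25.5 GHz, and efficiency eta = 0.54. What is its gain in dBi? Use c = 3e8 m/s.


lambda = c/f = 3e8 / 2.55e+10 = 0.01176471 m
G = eta*(pi*D/lambda)^2 = 0.54*(pi*0.67/0.01176471)^2
G = 17285.4608 (linear)
G = 10*log10(17285.4608) = 42.3768 dBi

42.3768 dBi


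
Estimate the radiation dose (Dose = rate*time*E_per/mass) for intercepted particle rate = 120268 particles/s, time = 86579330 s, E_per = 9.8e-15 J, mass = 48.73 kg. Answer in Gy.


Total energy deposited = rate * time * E_per
  = 120268 * 86579330 * 9.8e-15 = 0.1020447 J
Dose = E_total / mass = 0.1020447 / 48.73
Dose = 0.002094083 Gy

0.0021 Gy


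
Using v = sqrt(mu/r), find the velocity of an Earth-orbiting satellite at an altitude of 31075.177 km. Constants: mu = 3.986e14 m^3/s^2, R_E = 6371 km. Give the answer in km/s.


r = R_E + alt = 6371.0 + 31075.177 = 37446.1770 km = 3.7446177e+07 m
v = sqrt(mu/r) = sqrt(3.986e14 / 3.7446177e+07) = 3262.6081 m/s = 3.2626 km/s

3.2626 km/s


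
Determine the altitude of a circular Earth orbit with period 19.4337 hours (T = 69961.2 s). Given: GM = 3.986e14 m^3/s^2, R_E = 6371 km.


T = 69961.2 s
r = (mu*T^2/(4*pi^2))^(1/3) = (3.986e14 * 69961.2^2 / (4*pi^2))^(1/3)
r = 3.669701e+07 m = 36697.0105 km
alt = r - R_E = 36697.0105 - 6371 = 30326.0105 km

30326.0105 km


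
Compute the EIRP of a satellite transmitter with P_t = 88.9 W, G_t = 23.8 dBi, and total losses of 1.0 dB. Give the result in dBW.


Pt = 88.9 W = 19.4890 dBW
EIRP = Pt_dBW + Gt - losses = 19.4890 + 23.8 - 1.0 = 42.2890 dBW

42.2890 dBW


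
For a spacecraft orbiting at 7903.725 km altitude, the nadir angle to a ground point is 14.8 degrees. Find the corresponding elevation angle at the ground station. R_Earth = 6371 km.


r = R_E + alt = 14274.7250 km
Law of sines in the satellite / Earth-center / ground-point triangle:
  sin(nadir)/R_E = sin(90 + el)/r  =>  cos(el) = (r/R_E)*sin(nadir)
cos(el) = (14274.7250 / 6371.0000) * sin(14.8 deg) = 0.5723462
el = arccos(0.5723462) = 55.0860 deg
(Earth-central angle = 90 - nadir - el = 20.1140 deg)

55.0860 degrees


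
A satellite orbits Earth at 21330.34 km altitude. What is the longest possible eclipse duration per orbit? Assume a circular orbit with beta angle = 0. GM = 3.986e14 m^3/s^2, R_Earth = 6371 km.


r = 27701.3400 km
T = 764.7353 min
Eclipse fraction = arcsin(R_E/r)/pi = arcsin(6371.0000/27701.3400)/pi
= arcsin(0.2299889)/pi = 0.07386898
Eclipse duration = 0.07386898 * 764.7353 = 56.4902 min

56.4902 minutes


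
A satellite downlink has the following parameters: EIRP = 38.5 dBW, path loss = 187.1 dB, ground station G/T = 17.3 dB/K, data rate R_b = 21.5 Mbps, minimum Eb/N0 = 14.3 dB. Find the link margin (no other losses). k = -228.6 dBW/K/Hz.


C/N0 = EIRP - FSPL + G/T - k = 38.5 - 187.1 + 17.3 - (-228.6)
C/N0 = 97.3000 dB-Hz
R_b = 21.5 Mbps = 2.15e+07 bps -> 10*log10(R_b) = 73.3244 dB-Hz
Eb/N0 = C/N0 - 10*log10(R_b) = 97.3000 - 73.3244 = 23.9756 dB
Margin = Eb/N0 - Eb/N0_req = 23.9756 - 14.3 = 9.6756 dB (link closes)

9.6756 dB


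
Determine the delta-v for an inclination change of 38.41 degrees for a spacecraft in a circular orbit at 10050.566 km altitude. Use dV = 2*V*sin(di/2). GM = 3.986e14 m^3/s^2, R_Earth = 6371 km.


r = 16421.5660 km = 1.6421566e+07 m
V = sqrt(mu/r) = 4926.7595 m/s
di = 38.41 deg = 0.670381 rad
dV = 2*V*sin(di/2) = 2*4926.7595*sin(0.3351905)
dV = 3241.3058 m/s = 3.2413 km/s

3.2413 km/s


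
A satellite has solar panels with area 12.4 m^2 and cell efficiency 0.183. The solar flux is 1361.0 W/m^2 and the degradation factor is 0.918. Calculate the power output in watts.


P = area * eta * S * degradation
P = 12.4 * 0.183 * 1361.0 * 0.918
P = 2835.1339 W

2835.1339 W


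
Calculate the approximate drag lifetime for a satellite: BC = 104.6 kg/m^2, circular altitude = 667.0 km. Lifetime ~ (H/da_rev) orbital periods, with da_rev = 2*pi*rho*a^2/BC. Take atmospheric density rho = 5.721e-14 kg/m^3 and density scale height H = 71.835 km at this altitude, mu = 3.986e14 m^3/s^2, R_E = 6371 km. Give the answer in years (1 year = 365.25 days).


a = R_E + alt = 7038.0000 km = 7.038e+06 m
da_rev = 2*pi*rho*a^2/BC = 2*pi*5.721e-14*(7.038e+06)^2/104.6 = 0.170223163 m per revolution
N = H/da_rev = 71835.0000 m / 0.170223163 m = 422004.8474 revolutions
P = 2*pi*sqrt(a^3/mu) = 5876.0450 s
lifetime = N*P = 422004.8474 * 5876.0450 = 2.4797195e+09 s = 28700.4570 days
years = 28700.4570 / 365.25 = 78.5776 years

78.5776 years


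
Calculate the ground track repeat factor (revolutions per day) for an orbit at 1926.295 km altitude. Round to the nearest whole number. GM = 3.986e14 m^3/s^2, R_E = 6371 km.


r = 8.297295e+06 m
T = 2*pi*sqrt(r^3/mu) = 7521.7002 s = 125.3617 min
revs/day = 1440 / 125.3617 = 11.4868
Rounded: 11 revolutions per day

11 revolutions per day


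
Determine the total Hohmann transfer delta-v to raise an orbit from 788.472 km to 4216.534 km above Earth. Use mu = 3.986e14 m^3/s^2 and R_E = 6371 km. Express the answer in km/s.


r1 = 7159.4720 km = 7.159472e+06 m
r2 = 10587.5340 km = 1.0587534e+07 m
dv1 = sqrt(mu/r1)*(sqrt(2*r2/(r1+r2)) - 1) = 688.8484 m/s
dv2 = sqrt(mu/r2)*(1 - sqrt(2*r1/(r1+r2))) = 624.3720 m/s
total dv = |dv1| + |dv2| = 688.8484 + 624.3720 = 1313.2204 m/s = 1.3132 km/s

1.3132 km/s


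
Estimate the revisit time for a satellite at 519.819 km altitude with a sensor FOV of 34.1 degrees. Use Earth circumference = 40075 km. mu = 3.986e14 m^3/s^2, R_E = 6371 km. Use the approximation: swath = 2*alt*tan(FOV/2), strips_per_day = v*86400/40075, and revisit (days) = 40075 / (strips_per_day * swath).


swath = 2*519.819*tan(0.2975786) = 318.8416 km
v = sqrt(mu/r) = 7605.5955 m/s = 7.6056 km/s
strips/day = v*86400/40075 = 7.6056*86400/40075 = 16.3973
coverage/day = strips * swath = 16.3973 * 318.8416 = 5228.1538 km
revisit = 40075 / 5228.1538 = 7.6652 days

7.6652 days


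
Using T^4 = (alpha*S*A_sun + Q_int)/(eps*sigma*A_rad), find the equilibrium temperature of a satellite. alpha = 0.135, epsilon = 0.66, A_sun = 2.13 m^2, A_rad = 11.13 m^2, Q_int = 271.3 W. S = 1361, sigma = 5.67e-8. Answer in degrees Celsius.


Numerator = alpha*S*A_sun + Q_int = 0.135*1361*2.13 + 271.3 = 662.6555 W
Denominator = eps*sigma*A_rad = 0.66*5.67e-8*11.13 = 4.1650686e-07 W/K^4
T^4 = 1.5909835e+09 K^4
T = 199.7176 K = -73.4324 C

-73.4324 degrees Celsius


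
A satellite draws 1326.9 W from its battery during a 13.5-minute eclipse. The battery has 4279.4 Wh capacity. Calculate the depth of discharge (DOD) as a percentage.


E_used = P * t / 60 = 1326.9 * 13.5 / 60 = 298.5525 Wh
DOD = E_used / E_total * 100 = 298.5525 / 4279.4 * 100
DOD = 6.9765 %

6.9765 %


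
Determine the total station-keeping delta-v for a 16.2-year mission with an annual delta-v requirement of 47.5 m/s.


dV = rate * years = 47.5 * 16.2
dV = 769.5000 m/s

769.5000 m/s


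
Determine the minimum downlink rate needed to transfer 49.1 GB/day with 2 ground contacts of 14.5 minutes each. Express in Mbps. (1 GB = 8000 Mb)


total contact time = 2 * 14.5 * 60 = 1740.0000 s
data = 49.1 GB = 392800.0000 Mb
rate = 392800.0000 / 1740.0000 = 225.7471 Mbps

225.7471 Mbps


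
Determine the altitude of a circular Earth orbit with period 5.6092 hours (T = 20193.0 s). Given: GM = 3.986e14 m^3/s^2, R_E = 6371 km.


T = 20193.0 s
r = (mu*T^2/(4*pi^2))^(1/3) = (3.986e14 * 20193.0^2 / (4*pi^2))^(1/3)
r = 1.6027277e+07 m = 16027.2772 km
alt = r - R_E = 16027.2772 - 6371 = 9656.2772 km

9656.2772 km


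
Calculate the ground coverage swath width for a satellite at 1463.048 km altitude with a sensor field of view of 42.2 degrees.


FOV = 42.2 deg = 0.7365289 rad
swath = 2 * alt * tan(FOV/2) = 2 * 1463.048 * tan(0.3682645)
swath = 2 * 1463.048 * 0.3858679
swath = 1129.0865 km

1129.0865 km


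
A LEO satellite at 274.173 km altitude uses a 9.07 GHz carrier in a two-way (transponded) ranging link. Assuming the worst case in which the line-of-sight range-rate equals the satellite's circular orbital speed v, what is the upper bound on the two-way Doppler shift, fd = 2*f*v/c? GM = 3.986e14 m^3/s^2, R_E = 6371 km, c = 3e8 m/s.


r = 6.645173e+06 m
v = sqrt(mu/r) = 7744.8944 m/s (worst-case radial velocity)
f = 9.07 GHz = 9.07e+09 Hz
fd = 2*f*v/c = 2*9.07e+09*7744.8944/3.0e+08
fd = 468307.9488 Hz

468307.9488 Hz


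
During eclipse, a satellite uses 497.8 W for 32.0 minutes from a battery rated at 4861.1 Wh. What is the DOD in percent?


E_used = P * t / 60 = 497.8 * 32.0 / 60 = 265.4933 Wh
DOD = E_used / E_total * 100 = 265.4933 / 4861.1 * 100
DOD = 5.4616 %

5.4616 %


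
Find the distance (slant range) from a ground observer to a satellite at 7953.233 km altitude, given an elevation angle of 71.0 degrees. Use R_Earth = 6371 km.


h = 7953.233 km, el = 71.0 deg
d = -R_E*sin(el) + sqrt((R_E*sin(el))^2 + 2*R_E*h + h^2)
d = -6371.0000*sin(1.2392) + sqrt((6371.0000*0.9455186)^2 + 2*6371.0000*7953.233 + 7953.233^2)
d = 8149.3636 km

8149.3636 km


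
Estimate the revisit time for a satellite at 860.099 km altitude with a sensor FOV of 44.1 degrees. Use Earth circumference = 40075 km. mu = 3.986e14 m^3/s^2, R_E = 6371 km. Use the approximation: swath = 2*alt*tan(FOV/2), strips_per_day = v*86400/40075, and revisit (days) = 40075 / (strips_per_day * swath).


swath = 2*860.099*tan(0.3848451) = 696.7519 km
v = sqrt(mu/r) = 7424.4877 m/s = 7.4245 km/s
strips/day = v*86400/40075 = 7.4245*86400/40075 = 16.0069
coverage/day = strips * swath = 16.0069 * 696.7519 = 11152.8248 km
revisit = 40075 / 11152.8248 = 3.5933 days

3.5933 days


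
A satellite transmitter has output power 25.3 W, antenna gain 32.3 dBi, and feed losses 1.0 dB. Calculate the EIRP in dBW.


Pt = 25.3 W = 14.0312 dBW
EIRP = Pt_dBW + Gt - losses = 14.0312 + 32.3 - 1.0 = 45.3312 dBW

45.3312 dBW


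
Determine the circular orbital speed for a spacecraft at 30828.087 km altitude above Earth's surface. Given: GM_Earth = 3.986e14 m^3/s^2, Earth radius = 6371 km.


r = R_E + alt = 6371.0 + 30828.087 = 37199.0870 km = 3.7199087e+07 m
v = sqrt(mu/r) = sqrt(3.986e14 / 3.7199087e+07) = 3273.4258 m/s = 3.2734 km/s

3.2734 km/s


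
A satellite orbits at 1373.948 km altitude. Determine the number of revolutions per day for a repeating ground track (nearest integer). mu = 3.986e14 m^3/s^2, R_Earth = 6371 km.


r = 7.744948e+06 m
T = 2*pi*sqrt(r^3/mu) = 6783.2681 s = 113.0545 min
revs/day = 1440 / 113.0545 = 12.7372
Rounded: 13 revolutions per day

13 revolutions per day


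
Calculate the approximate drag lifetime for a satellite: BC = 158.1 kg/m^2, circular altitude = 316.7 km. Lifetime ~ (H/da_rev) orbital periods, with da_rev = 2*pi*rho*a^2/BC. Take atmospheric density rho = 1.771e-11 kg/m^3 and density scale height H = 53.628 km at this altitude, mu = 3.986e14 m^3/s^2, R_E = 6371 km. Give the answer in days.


a = R_E + alt = 6687.7000 km = 6.6877e+06 m
da_rev = 2*pi*rho*a^2/BC = 2*pi*1.771e-11*(6.6877e+06)^2/158.1 = 31.478942 m per revolution
N = H/da_rev = 53628.0000 m / 31.478942 m = 1703.6151 revolutions
P = 2*pi*sqrt(a^3/mu) = 5442.8504 s
lifetime = N*P = 1703.6151 * 5442.8504 = 9.272522e+06 s = 107.3209 days

107.3209 days


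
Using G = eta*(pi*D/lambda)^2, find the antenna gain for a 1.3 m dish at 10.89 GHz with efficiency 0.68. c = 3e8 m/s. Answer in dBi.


lambda = c/f = 3e8 / 1.089e+10 = 0.02754821 m
G = eta*(pi*D/lambda)^2 = 0.68*(pi*1.3/0.02754821)^2
G = 14945.4368 (linear)
G = 10*log10(14945.4368) = 41.7451 dBi

41.7451 dBi


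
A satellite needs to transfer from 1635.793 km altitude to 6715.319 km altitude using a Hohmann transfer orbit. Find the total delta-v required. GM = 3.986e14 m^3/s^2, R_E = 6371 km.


r1 = 8006.7930 km = 8.006793e+06 m
r2 = 13086.3190 km = 1.3086319e+07 m
dv1 = sqrt(mu/r1)*(sqrt(2*r2/(r1+r2)) - 1) = 803.7734 m/s
dv2 = sqrt(mu/r2)*(1 - sqrt(2*r1/(r1+r2))) = 710.2252 m/s
total dv = |dv1| + |dv2| = 803.7734 + 710.2252 = 1513.9986 m/s = 1.5140 km/s

1.5140 km/s


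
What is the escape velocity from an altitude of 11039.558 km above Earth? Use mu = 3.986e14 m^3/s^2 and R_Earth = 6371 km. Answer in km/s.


r = 6371.0 + 11039.558 = 17410.5580 km = 1.7410558e+07 m
v_esc = sqrt(2*mu/r) = sqrt(2*3.986e14 / 1.7410558e+07)
v_esc = 6766.7059 m/s = 6.7667 km/s

6.7667 km/s


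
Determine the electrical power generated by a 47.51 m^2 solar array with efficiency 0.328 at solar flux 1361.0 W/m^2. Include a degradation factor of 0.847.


P = area * eta * S * degradation
P = 47.51 * 0.328 * 1361.0 * 0.847
P = 17963.8909 W

17963.8909 W


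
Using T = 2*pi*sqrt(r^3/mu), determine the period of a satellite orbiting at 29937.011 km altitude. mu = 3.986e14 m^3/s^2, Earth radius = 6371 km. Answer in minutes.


r = 36308.0110 km = 3.6308011e+07 m
T = 2*pi*sqrt(r^3/mu) = 2*pi*sqrt(4.7863822e+22 / 3.986e14)
T = 68851.7382 s = 1147.5290 min

1147.5290 minutes


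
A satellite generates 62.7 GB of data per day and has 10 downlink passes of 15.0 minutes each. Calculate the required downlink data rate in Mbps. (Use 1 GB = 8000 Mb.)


total contact time = 10 * 15.0 * 60 = 9000.0000 s
data = 62.7 GB = 501600.0000 Mb
rate = 501600.0000 / 9000.0000 = 55.7333 Mbps

55.7333 Mbps


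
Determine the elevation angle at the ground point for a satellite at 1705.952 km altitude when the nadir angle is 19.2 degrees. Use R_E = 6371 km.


r = R_E + alt = 8076.9520 km
Law of sines in the satellite / Earth-center / ground-point triangle:
  sin(nadir)/R_E = sin(90 + el)/r  =>  cos(el) = (r/R_E)*sin(nadir)
cos(el) = (8076.9520 / 6371.0000) * sin(19.2 deg) = 0.4169267
el = arccos(0.4169267) = 65.3593 deg
(Earth-central angle = 90 - nadir - el = 5.4407 deg)

65.3593 degrees


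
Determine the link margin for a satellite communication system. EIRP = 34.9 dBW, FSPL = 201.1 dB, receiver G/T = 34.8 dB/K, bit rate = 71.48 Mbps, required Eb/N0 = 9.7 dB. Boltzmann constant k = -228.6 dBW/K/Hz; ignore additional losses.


C/N0 = EIRP - FSPL + G/T - k = 34.9 - 201.1 + 34.8 - (-228.6)
C/N0 = 97.2000 dB-Hz
R_b = 71.48 Mbps = 7.148e+07 bps -> 10*log10(R_b) = 78.5418 dB-Hz
Eb/N0 = C/N0 - 10*log10(R_b) = 97.2000 - 78.5418 = 18.6582 dB
Margin = Eb/N0 - Eb/N0_req = 18.6582 - 9.7 = 8.9582 dB (link closes)

8.9582 dB


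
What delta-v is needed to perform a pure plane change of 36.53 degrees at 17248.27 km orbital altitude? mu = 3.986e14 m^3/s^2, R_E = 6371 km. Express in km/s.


r = 23619.2700 km = 2.361927e+07 m
V = sqrt(mu/r) = 4108.0471 m/s
di = 36.53 deg = 0.6375688 rad
dV = 2*V*sin(di/2) = 2*4108.0471*sin(0.3187844)
dV = 2575.0260 m/s = 2.5750 km/s

2.5750 km/s


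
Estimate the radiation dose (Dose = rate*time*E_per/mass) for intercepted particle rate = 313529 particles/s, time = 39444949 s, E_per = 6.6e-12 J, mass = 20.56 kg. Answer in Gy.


Total energy deposited = rate * time * E_per
  = 313529 * 39444949 * 6.6e-12 = 81.6231 J
Dose = E_total / mass = 81.6231 / 20.56
Dose = 3.9700 Gy

3.9700 Gy


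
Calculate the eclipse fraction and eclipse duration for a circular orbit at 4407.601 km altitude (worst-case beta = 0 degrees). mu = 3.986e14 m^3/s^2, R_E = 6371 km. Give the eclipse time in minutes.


r = 10778.6010 km
T = 185.6109 min
Eclipse fraction = arcsin(R_E/r)/pi = arcsin(6371.0000/10778.6010)/pi
= arcsin(0.5910786)/pi = 0.2012977
Eclipse duration = 0.2012977 * 185.6109 = 37.3631 min

37.3631 minutes


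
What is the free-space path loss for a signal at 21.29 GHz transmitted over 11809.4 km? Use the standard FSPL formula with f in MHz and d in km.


f = 21.29 GHz = 21290.0000 MHz
d = 11809.4 km
FSPL = 32.44 + 20*log10(21290.0000) + 20*log10(11809.4)
FSPL = 32.44 + 86.5635 + 81.4446
FSPL = 200.4481 dB

200.4481 dB


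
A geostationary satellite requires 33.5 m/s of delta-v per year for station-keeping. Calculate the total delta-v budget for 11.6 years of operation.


dV = rate * years = 33.5 * 11.6
dV = 388.6000 m/s

388.6000 m/s


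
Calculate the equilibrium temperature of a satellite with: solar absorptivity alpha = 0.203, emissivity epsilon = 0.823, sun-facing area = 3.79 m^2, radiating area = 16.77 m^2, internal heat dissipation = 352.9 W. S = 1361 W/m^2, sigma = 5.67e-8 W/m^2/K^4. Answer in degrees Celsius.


Numerator = alpha*S*A_sun + Q_int = 0.203*1361*3.79 + 352.9 = 1400.0126 W
Denominator = eps*sigma*A_rad = 0.823*5.67e-8*16.77 = 7.8255696e-07 W/K^4
T^4 = 1.7890232e+09 K^4
T = 205.6620 K = -67.4880 C

-67.4880 degrees Celsius


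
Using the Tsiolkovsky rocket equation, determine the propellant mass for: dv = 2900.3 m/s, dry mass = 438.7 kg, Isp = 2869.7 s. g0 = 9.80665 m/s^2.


ve = Isp * g0 = 2869.7 * 9.80665 = 28142.143505 m/s
mass ratio = exp(dv/ve) = exp(2900.3/28142.143505) = 1.10855677
m_prop = m_dry * (mr - 1) = 438.7 * (1.10855677 - 1)
m_prop = 47.6239 kg

47.6239 kg


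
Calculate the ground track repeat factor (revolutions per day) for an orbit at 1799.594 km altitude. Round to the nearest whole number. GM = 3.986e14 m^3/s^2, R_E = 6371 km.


r = 8.170594e+06 m
T = 2*pi*sqrt(r^3/mu) = 7350.0733 s = 122.5012 min
revs/day = 1440 / 122.5012 = 11.7550
Rounded: 12 revolutions per day

12 revolutions per day


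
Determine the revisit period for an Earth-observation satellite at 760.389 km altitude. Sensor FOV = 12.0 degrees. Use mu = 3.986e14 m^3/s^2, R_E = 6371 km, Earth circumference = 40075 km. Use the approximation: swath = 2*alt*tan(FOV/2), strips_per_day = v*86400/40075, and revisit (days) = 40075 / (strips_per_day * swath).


swath = 2*760.389*tan(0.1047198) = 159.8402 km
v = sqrt(mu/r) = 7476.2116 m/s = 7.4762 km/s
strips/day = v*86400/40075 = 7.4762*86400/40075 = 16.1184
coverage/day = strips * swath = 16.1184 * 159.8402 = 2576.3676 km
revisit = 40075 / 2576.3676 = 15.5548 days

15.5548 days


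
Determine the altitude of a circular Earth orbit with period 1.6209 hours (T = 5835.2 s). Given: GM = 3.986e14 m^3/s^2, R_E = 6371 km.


T = 5835.2 s
r = (mu*T^2/(4*pi^2))^(1/3) = (3.986e14 * 5835.2^2 / (4*pi^2))^(1/3)
r = 7.0053475e+06 m = 7005.3475 km
alt = r - R_E = 7005.3475 - 6371 = 634.3475 km

634.3475 km


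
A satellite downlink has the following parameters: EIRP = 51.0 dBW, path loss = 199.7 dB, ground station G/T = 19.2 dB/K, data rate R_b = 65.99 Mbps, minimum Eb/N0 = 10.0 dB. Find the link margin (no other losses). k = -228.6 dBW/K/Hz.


C/N0 = EIRP - FSPL + G/T - k = 51.0 - 199.7 + 19.2 - (-228.6)
C/N0 = 99.1000 dB-Hz
R_b = 65.99 Mbps = 6.599e+07 bps -> 10*log10(R_b) = 78.1948 dB-Hz
Eb/N0 = C/N0 - 10*log10(R_b) = 99.1000 - 78.1948 = 20.9052 dB
Margin = Eb/N0 - Eb/N0_req = 20.9052 - 10.0 = 10.9052 dB (link closes)

10.9052 dB


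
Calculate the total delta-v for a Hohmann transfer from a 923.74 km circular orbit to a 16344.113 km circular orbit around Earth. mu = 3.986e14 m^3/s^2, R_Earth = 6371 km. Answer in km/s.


r1 = 7294.7400 km = 7.29474e+06 m
r2 = 22715.1130 km = 2.2715113e+07 m
dv1 = sqrt(mu/r1)*(sqrt(2*r2/(r1+r2)) - 1) = 1703.0022 m/s
dv2 = sqrt(mu/r2)*(1 - sqrt(2*r1/(r1+r2))) = 1268.2259 m/s
total dv = |dv1| + |dv2| = 1703.0022 + 1268.2259 = 2971.2280 m/s = 2.9712 km/s

2.9712 km/s


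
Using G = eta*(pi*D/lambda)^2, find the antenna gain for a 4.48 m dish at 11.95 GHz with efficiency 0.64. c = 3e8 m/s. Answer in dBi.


lambda = c/f = 3e8 / 1.195e+10 = 0.0251046 m
G = eta*(pi*D/lambda)^2 = 0.64*(pi*4.48/0.0251046)^2
G = 201154.1739 (linear)
G = 10*log10(201154.1739) = 53.0353 dBi

53.0353 dBi


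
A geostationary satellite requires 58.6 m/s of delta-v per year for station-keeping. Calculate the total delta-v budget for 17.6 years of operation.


dV = rate * years = 58.6 * 17.6
dV = 1031.3600 m/s

1031.3600 m/s


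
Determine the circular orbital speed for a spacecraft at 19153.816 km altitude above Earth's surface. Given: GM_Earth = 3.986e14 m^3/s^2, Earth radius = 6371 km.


r = R_E + alt = 6371.0 + 19153.816 = 25524.8160 km = 2.5524816e+07 m
v = sqrt(mu/r) = sqrt(3.986e14 / 2.5524816e+07) = 3951.7307 m/s = 3.9517 km/s

3.9517 km/s


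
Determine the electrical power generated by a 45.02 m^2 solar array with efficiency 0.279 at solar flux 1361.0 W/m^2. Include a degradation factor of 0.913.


P = area * eta * S * degradation
P = 45.02 * 0.279 * 1361.0 * 0.913
P = 15607.6888 W

15607.6888 W


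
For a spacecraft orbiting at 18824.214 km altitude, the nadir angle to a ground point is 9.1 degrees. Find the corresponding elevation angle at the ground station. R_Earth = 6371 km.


r = R_E + alt = 25195.2140 km
Law of sines in the satellite / Earth-center / ground-point triangle:
  sin(nadir)/R_E = sin(90 + el)/r  =>  cos(el) = (r/R_E)*sin(nadir)
cos(el) = (25195.2140 / 6371.0000) * sin(9.1 deg) = 0.6254632
el = arccos(0.6254632) = 51.2838 deg
(Earth-central angle = 90 - nadir - el = 29.6162 deg)

51.2838 degrees


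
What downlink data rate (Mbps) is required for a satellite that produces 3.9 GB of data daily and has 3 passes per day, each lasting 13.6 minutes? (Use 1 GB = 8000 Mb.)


total contact time = 3 * 13.6 * 60 = 2448.0000 s
data = 3.9 GB = 31200.0000 Mb
rate = 31200.0000 / 2448.0000 = 12.7451 Mbps

12.7451 Mbps


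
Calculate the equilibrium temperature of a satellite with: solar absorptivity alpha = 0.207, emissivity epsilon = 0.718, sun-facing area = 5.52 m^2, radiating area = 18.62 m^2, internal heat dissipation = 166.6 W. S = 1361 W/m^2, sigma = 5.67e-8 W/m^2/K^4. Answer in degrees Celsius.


Numerator = alpha*S*A_sun + Q_int = 0.207*1361*5.52 + 166.6 = 1721.7330 W
Denominator = eps*sigma*A_rad = 0.718*5.67e-8*18.62 = 7.5803137e-07 W/K^4
T^4 = 2.2713216e+09 K^4
T = 218.3080 K = -54.8420 C

-54.8420 degrees Celsius


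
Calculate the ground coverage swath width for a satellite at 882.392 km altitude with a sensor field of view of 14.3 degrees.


FOV = 14.3 deg = 0.2495821 rad
swath = 2 * alt * tan(FOV/2) = 2 * 882.392 * tan(0.124791)
swath = 2 * 882.392 * 0.1254429
swath = 221.3796 km

221.3796 km


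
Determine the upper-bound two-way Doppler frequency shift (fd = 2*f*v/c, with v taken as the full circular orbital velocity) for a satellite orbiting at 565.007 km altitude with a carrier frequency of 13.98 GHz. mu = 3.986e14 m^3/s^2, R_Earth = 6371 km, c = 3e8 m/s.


r = 6.936007e+06 m
v = sqrt(mu/r) = 7580.7799 m/s (worst-case radial velocity)
f = 13.98 GHz = 1.398e+10 Hz
fd = 2*f*v/c = 2*1.398e+10*7580.7799/3.0e+08
fd = 706528.6838 Hz

706528.6838 Hz


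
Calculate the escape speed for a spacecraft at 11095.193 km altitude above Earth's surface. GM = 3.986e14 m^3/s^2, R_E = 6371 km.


r = 6371.0 + 11095.193 = 17466.1930 km = 1.7466193e+07 m
v_esc = sqrt(2*mu/r) = sqrt(2*3.986e14 / 1.7466193e+07)
v_esc = 6755.9203 m/s = 6.7559 km/s

6.7559 km/s


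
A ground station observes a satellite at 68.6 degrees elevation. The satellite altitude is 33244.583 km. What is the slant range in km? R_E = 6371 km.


h = 33244.583 km, el = 68.6 deg
d = -R_E*sin(el) + sqrt((R_E*sin(el))^2 + 2*R_E*h + h^2)
d = -6371.0000*sin(1.1973) + sqrt((6371.0000*0.9310558)^2 + 2*6371.0000*33244.583 + 33244.583^2)
d = 33615.5633 km

33615.5633 km


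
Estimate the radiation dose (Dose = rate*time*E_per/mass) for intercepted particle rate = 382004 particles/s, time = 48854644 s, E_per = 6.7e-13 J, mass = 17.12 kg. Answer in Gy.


Total energy deposited = rate * time * E_per
  = 382004 * 48854644 * 6.7e-13 = 12.5040 J
Dose = E_total / mass = 12.5040 / 17.12
Dose = 0.7303732 Gy

0.7304 Gy


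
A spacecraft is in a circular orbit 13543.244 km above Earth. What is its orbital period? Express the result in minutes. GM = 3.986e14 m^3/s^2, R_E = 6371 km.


r = 19914.2440 km = 1.9914244e+07 m
T = 2*pi*sqrt(r^3/mu) = 2*pi*sqrt(7.8975334e+21 / 3.986e14)
T = 27967.7132 s = 466.1286 min

466.1286 minutes


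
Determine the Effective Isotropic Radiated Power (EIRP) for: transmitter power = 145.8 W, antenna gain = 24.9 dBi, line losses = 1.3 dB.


Pt = 145.8 W = 21.6376 dBW
EIRP = Pt_dBW + Gt - losses = 21.6376 + 24.9 - 1.3 = 45.2376 dBW

45.2376 dBW


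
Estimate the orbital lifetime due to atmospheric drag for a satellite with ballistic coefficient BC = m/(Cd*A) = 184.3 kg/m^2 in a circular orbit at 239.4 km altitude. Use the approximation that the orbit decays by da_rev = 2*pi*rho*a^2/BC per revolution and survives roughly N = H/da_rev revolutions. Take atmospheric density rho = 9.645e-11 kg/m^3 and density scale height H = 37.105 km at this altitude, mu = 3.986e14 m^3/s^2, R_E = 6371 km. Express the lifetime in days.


a = R_E + alt = 6610.4000 km = 6.6104e+06 m
da_rev = 2*pi*rho*a^2/BC = 2*pi*9.645e-11*(6.6104e+06)^2/184.3 = 143.685269 m per revolution
N = H/da_rev = 37105.0000 m / 143.685269 m = 258.2380 revolutions
P = 2*pi*sqrt(a^3/mu) = 5348.7565 s
lifetime = N*P = 258.2380 * 5348.7565 = 1.3812523e+06 s = 15.9867 days

15.9867 days


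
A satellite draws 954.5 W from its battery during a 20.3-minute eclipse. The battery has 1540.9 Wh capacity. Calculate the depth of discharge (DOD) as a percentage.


E_used = P * t / 60 = 954.5 * 20.3 / 60 = 322.9392 Wh
DOD = E_used / E_total * 100 = 322.9392 / 1540.9 * 100
DOD = 20.9578 %

20.9578 %


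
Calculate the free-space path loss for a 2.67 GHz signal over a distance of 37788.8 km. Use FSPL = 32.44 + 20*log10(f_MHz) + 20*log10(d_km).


f = 2.67 GHz = 2670.0000 MHz
d = 37788.8 km
FSPL = 32.44 + 20*log10(2670.0000) + 20*log10(37788.8)
FSPL = 32.44 + 68.5302 + 91.5473
FSPL = 192.5175 dB

192.5175 dB


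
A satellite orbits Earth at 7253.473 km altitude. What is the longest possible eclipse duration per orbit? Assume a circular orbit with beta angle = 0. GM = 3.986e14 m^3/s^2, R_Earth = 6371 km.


r = 13624.4730 km
T = 263.7786 min
Eclipse fraction = arcsin(R_E/r)/pi = arcsin(6371.0000/13624.4730)/pi
= arcsin(0.4676144)/pi = 0.1548864
Eclipse duration = 0.1548864 * 263.7786 = 40.8557 min

40.8557 minutes


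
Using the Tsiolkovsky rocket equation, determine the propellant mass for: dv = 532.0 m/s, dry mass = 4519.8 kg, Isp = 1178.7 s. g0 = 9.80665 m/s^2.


ve = Isp * g0 = 1178.7 * 9.80665 = 11559.098355 m/s
mass ratio = exp(dv/ve) = exp(532.0/11559.098355) = 1.04709991
m_prop = m_dry * (mr - 1) = 4519.8 * (1.04709991 - 1)
m_prop = 212.8822 kg

212.8822 kg


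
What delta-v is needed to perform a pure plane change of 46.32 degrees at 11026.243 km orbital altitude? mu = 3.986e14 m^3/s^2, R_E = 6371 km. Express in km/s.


r = 17397.2430 km = 1.7397243e+07 m
V = sqrt(mu/r) = 4786.6143 m/s
di = 46.32 deg = 0.8084365 rad
dV = 2*V*sin(di/2) = 2*4786.6143*sin(0.4042183)
dV = 3765.1521 m/s = 3.7652 km/s

3.7652 km/s


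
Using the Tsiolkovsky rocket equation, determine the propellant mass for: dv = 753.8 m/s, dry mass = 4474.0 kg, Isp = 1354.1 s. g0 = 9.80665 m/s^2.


ve = Isp * g0 = 1354.1 * 9.80665 = 13279.184765 m/s
mass ratio = exp(dv/ve) = exp(753.8/13279.184765) = 1.05840762
m_prop = m_dry * (mr - 1) = 4474.0 * (1.05840762 - 1)
m_prop = 261.3157 kg

261.3157 kg


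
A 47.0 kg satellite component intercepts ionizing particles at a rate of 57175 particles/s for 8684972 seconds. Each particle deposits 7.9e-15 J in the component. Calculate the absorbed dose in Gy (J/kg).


Total energy deposited = rate * time * E_per
  = 57175 * 8684972 * 7.9e-15 = 0.00392285 J
Dose = E_total / mass = 0.00392285 / 47.0
Dose = 8.3464891e-05 Gy

8.3465e-05 Gy


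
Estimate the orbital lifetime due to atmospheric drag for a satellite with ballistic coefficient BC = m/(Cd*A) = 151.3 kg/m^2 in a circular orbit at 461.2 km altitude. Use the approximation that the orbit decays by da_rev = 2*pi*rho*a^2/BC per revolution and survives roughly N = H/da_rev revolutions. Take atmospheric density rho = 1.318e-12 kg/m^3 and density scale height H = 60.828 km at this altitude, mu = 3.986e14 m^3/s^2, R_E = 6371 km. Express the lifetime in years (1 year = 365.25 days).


a = R_E + alt = 6832.2000 km = 6.8322e+06 m
da_rev = 2*pi*rho*a^2/BC = 2*pi*1.318e-12*(6.8322e+06)^2/151.3 = 2.554921 m per revolution
N = H/da_rev = 60828.0000 m / 2.554921 m = 23808.1716 revolutions
P = 2*pi*sqrt(a^3/mu) = 5620.2040 s
lifetime = N*P = 23808.1716 * 5620.2040 = 1.3380678e+08 s = 1548.6896 days
years = 1548.6896 / 365.25 = 4.2401 years

4.2401 years
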